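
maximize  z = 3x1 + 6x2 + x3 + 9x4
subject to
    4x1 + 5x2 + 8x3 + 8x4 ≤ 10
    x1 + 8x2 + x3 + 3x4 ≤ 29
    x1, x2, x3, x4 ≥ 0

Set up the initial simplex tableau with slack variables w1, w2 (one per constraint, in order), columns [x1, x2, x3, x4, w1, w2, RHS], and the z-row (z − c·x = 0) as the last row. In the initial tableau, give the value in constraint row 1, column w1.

Slack w1 belongs to constraint 1; its column is the unit vector e_1, so the entry in row 1 is 1.

1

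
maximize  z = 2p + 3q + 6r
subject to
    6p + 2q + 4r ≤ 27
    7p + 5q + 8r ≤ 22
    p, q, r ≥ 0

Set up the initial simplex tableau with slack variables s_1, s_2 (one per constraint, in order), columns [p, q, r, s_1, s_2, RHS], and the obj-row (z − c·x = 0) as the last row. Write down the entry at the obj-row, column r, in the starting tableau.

-6

The obj-row carries the negated objective coefficients: the r entry is -6.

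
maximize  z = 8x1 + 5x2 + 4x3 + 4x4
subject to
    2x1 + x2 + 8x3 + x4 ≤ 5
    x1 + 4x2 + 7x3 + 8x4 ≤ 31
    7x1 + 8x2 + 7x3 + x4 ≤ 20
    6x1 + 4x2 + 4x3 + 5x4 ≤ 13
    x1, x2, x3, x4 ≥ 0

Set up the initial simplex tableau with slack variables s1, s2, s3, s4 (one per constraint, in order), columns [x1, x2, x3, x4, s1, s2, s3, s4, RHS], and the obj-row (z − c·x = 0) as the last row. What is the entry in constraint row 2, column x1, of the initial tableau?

Constraint 2 has coefficient 1 on x1.

1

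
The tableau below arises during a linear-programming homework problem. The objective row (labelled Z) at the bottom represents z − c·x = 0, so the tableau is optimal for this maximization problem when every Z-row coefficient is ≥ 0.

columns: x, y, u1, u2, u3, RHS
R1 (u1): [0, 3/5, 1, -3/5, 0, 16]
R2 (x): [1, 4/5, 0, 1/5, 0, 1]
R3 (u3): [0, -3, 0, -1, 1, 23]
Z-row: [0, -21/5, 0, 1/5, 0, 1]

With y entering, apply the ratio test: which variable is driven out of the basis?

Column y entries and ratios — u1: 16/(3/5) = 80/3; x: 1/(4/5) = 5/4; u3: -3 ≤ 0, skip.
Smallest ratio is 5/4 in the row of x, so x leaves.

x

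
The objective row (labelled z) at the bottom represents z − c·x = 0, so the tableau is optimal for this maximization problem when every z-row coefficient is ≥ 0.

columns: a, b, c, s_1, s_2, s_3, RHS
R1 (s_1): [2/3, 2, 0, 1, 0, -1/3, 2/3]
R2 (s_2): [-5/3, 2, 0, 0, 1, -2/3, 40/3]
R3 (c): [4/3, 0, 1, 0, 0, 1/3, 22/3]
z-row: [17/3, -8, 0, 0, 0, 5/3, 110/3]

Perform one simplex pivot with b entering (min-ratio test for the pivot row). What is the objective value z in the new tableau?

Ratio test on column b — row 1: (2/3)/2 = 1/3; row 2: (40/3)/2 = 20/3; row 3: entry 0 ≤ 0. Minimum is 1/3 at row 1 (s_1 leaves); pivot element 2.
Pivot on row 1; the z-row RHS becomes 110/3 − (-8)·(1/3) = 118/3.

118/3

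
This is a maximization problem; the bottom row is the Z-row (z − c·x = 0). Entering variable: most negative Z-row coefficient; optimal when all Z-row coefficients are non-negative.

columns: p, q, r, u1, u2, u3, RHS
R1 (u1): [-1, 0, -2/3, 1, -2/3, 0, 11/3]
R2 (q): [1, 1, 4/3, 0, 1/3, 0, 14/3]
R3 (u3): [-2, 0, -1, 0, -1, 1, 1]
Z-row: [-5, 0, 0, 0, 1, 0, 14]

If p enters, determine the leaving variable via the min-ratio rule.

q

Column p entries and ratios — u1: -1 ≤ 0, skip; q: (14/3)/1 = 14/3; u3: -2 ≤ 0, skip.
Smallest ratio is 14/3 in the row of q, so q leaves.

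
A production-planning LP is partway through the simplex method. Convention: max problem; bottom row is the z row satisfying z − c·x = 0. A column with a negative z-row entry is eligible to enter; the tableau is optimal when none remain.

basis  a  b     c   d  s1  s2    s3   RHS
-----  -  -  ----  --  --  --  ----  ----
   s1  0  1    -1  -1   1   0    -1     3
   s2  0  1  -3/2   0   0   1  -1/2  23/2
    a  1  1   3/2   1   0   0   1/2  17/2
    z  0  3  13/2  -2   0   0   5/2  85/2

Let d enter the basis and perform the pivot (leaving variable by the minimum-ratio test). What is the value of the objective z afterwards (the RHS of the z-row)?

Ratio test on column d — row 1: entry -1 ≤ 0; row 2: entry 0 ≤ 0; row 3: (17/2)/1 = 17/2. Minimum is 17/2 at row 3 (a leaves); pivot element 1.
Pivot on row 3; the z-row RHS becomes 85/2 − (-2)·(17/2) = 119/2.

119/2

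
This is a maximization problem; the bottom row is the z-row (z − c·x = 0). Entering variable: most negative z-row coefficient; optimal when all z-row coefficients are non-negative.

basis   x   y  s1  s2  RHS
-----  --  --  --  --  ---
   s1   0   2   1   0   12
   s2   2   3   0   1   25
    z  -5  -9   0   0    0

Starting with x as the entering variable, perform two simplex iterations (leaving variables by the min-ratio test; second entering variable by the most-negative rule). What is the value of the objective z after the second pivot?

Ratio test on column x — row 1: entry 0 ≤ 0; row 2: 25/2 = 25/2. Minimum is 25/2 at row 2 (s2 leaves); pivot element 2.
Pivot on row 2; the z-row RHS becomes 0 − (-5)·(25/2) = 125/2.
Next entering variable (most negative z-row entry -3/2): y.
Ratio test on column y — row 1: 12/2 = 6; row 2: (25/2)/(3/2) = 25/3. Minimum is 6 at row 1 (s1 leaves); pivot element 2.
After the second pivot the z-row RHS is 125/2 − (-3/2)·6 = 143/2.

143/2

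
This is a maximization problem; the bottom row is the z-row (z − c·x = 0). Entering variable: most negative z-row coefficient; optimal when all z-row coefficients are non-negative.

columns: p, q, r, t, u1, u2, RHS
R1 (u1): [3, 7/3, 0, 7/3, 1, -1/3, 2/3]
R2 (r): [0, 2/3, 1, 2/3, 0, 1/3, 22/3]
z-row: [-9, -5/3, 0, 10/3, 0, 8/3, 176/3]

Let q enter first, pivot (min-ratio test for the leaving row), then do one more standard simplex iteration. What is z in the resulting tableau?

Ratio test on column q — row 1: (2/3)/(7/3) = 2/7; row 2: (22/3)/(2/3) = 11. Minimum is 2/7 at row 1 (u1 leaves); pivot element 7/3.
Pivot on row 1; the z-row RHS becomes 176/3 − (-5/3)·(2/7) = 414/7.
Next entering variable (most negative z-row entry -48/7): p.
Ratio test on column p — row 1: (2/7)/(9/7) = 2/9; row 2: entry -6/7 ≤ 0. Minimum is 2/9 at row 1 (q leaves); pivot element 9/7.
After the second pivot the z-row RHS is 414/7 − (-48/7)·(2/9) = 182/3.

182/3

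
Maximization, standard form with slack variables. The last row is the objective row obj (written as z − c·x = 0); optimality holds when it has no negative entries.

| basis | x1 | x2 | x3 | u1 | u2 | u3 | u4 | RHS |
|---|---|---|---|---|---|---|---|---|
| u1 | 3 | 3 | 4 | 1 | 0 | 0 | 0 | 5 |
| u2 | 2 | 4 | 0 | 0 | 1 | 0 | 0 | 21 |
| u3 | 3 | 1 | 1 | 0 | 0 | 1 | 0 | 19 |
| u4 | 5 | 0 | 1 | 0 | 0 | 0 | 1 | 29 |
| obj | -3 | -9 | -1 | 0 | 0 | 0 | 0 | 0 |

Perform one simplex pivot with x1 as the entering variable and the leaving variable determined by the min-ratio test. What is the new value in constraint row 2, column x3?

-8/3

Ratio test on column x1 — row 1: 5/3 = 5/3; row 2: 21/2 = 21/2; row 3: 19/3 = 19/3; row 4: 29/5 = 29/5. Minimum is 5/3 at row 1 (u1 leaves); pivot element 3.
Divide row 1 by 3; eliminate column x1 from the other rows.
Row 2 update in column x3: 0 − 2·(4/3) = -8/3.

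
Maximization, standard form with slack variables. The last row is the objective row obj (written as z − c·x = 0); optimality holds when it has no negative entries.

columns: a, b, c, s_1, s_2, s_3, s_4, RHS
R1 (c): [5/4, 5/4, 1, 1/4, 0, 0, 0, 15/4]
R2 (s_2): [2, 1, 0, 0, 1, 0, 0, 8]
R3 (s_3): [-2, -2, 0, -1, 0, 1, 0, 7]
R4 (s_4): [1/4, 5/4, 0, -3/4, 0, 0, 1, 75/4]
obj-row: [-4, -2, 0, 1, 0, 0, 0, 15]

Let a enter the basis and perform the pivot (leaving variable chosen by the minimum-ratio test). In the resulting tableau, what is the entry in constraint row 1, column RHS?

Ratio test on column a — row 1: (15/4)/(5/4) = 3; row 2: 8/2 = 4; row 3: entry -2 ≤ 0; row 4: (75/4)/(1/4) = 75. Minimum is 3 at row 1 (c leaves); pivot element 5/4.
Divide row 1 by 5/4; eliminate column a from the other rows.
In the new row 1, the RHS entry is the old entry divided by the pivot: (15/4)/(5/4) = 3.

3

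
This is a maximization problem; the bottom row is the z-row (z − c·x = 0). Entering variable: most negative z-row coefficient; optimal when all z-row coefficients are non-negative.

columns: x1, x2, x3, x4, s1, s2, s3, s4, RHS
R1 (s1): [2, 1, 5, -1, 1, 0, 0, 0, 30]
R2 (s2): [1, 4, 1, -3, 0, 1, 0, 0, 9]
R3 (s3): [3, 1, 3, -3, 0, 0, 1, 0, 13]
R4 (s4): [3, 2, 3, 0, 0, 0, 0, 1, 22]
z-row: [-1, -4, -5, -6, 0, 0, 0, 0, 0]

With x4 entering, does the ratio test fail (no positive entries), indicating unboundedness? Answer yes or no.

yes

Every constraint-row entry in column x4 is ≤ 0, so increasing x4 is unbounded.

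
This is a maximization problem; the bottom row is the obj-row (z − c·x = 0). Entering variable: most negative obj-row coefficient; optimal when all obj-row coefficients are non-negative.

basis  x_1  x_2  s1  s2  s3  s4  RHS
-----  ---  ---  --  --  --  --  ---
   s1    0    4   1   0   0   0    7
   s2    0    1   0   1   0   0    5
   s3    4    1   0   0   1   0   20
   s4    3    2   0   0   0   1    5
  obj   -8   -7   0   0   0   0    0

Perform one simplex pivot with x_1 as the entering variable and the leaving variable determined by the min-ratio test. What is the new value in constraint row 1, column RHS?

7

Ratio test on column x_1 — row 1: entry 0 ≤ 0; row 2: entry 0 ≤ 0; row 3: 20/4 = 5; row 4: 5/3 = 5/3. Minimum is 5/3 at row 4 (s4 leaves); pivot element 3.
Divide row 4 by 3; eliminate column x_1 from the other rows.
Row 1 update in column RHS: 7 − 0·(5/3) = 7.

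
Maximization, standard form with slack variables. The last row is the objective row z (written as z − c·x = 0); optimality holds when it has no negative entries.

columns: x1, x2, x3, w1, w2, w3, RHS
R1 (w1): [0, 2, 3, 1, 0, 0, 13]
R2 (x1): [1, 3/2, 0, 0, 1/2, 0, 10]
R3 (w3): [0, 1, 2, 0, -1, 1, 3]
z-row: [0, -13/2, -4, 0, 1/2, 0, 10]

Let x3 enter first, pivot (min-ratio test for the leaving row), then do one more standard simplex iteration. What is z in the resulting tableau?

Ratio test on column x3 — row 1: 13/3 = 13/3; row 2: entry 0 ≤ 0; row 3: 3/2 = 3/2. Minimum is 3/2 at row 3 (w3 leaves); pivot element 2.
Pivot on row 3; the z-row RHS becomes 10 − (-4)·(3/2) = 16.
Next entering variable (most negative z-row entry -9/2): x2.
Ratio test on column x2 — row 1: (17/2)/(1/2) = 17; row 2: 10/(3/2) = 20/3; row 3: (3/2)/(1/2) = 3. Minimum is 3 at row 3 (x3 leaves); pivot element 1/2.
After the second pivot the z-row RHS is 16 − (-9/2)·3 = 59/2.

59/2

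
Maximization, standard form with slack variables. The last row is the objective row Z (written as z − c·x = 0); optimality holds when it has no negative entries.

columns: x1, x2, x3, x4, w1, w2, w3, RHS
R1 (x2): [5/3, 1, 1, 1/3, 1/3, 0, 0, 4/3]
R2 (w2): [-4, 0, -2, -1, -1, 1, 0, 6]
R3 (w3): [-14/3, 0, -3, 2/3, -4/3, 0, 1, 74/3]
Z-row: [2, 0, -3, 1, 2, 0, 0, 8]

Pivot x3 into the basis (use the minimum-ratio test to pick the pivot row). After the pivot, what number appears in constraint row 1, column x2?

1

Ratio test on column x3 — row 1: (4/3)/1 = 4/3; row 2: entry -2 ≤ 0; row 3: entry -3 ≤ 0. Minimum is 4/3 at row 1 (x2 leaves); pivot element 1.
Divide row 1 by 1; eliminate column x3 from the other rows.
In the new row 1, the x2 entry is the old entry divided by the pivot: 1/1 = 1.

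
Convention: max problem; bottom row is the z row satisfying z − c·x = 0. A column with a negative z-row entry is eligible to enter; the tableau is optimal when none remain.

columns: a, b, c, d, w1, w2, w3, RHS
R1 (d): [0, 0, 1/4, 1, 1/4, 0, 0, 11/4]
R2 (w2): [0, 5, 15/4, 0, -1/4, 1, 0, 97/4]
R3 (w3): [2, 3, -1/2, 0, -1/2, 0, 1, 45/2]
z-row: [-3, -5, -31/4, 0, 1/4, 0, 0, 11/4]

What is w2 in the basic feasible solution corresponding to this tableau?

97/4

w2 is basic (row 2); its value is the RHS of that row, 97/4.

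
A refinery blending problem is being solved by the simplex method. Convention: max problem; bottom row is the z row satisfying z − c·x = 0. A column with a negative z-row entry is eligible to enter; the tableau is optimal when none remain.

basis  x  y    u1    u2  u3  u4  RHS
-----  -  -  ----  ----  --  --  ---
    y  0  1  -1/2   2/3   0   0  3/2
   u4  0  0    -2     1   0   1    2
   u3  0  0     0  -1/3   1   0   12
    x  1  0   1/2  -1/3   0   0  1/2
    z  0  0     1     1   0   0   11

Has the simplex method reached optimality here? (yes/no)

yes

Every z-row coefficient is ≥ 0, so the tableau is optimal.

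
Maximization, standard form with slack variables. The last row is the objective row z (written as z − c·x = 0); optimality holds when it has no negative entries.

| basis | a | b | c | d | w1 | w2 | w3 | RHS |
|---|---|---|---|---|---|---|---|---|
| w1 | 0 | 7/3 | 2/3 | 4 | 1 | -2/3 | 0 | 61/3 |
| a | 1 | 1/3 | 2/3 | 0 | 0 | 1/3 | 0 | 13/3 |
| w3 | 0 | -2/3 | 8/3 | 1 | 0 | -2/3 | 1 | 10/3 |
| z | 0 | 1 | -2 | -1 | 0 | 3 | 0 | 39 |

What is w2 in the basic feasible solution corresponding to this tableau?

w2 is not in the basis, so in the current basic feasible solution w2 = 0.

0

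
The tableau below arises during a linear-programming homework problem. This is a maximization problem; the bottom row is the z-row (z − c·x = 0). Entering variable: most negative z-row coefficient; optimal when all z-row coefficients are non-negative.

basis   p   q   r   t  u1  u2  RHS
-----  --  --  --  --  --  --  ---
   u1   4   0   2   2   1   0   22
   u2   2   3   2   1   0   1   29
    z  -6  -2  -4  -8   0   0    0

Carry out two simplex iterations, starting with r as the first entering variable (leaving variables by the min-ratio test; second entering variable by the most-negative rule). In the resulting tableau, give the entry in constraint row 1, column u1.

Ratio test on column r — row 1: 22/2 = 11; row 2: 29/2 = 29/2. Minimum is 11 at row 1 (u1 leaves); pivot element 2.
Divide row 1 by 2; eliminate column r from the other rows.
Second iteration: most negative z-row entry is -4 in column t, so t enters.
Ratio test on column t — row 1: 11/1 = 11; row 2: entry -1 ≤ 0. Minimum is 11 at row 1 (r leaves); pivot element 1.
Divide row 1 by 1; eliminate column t from the other rows.
After both pivots, the entry at constraint row 1, column u1 is 1/2.

1/2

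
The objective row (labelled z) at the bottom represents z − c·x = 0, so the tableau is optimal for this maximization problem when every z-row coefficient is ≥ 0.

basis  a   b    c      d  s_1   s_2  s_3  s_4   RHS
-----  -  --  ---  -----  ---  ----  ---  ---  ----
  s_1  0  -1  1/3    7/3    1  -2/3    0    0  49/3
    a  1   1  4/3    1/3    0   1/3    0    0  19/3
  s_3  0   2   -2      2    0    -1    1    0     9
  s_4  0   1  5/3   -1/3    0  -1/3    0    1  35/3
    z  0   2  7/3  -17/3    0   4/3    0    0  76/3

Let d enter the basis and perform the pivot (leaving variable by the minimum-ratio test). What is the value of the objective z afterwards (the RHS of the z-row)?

Ratio test on column d — row 1: (49/3)/(7/3) = 7; row 2: (19/3)/(1/3) = 19; row 3: 9/2 = 9/2; row 4: entry -1/3 ≤ 0. Minimum is 9/2 at row 3 (s_3 leaves); pivot element 2.
Pivot on row 3; the z-row RHS becomes 76/3 − (-17/3)·(9/2) = 305/6.

305/6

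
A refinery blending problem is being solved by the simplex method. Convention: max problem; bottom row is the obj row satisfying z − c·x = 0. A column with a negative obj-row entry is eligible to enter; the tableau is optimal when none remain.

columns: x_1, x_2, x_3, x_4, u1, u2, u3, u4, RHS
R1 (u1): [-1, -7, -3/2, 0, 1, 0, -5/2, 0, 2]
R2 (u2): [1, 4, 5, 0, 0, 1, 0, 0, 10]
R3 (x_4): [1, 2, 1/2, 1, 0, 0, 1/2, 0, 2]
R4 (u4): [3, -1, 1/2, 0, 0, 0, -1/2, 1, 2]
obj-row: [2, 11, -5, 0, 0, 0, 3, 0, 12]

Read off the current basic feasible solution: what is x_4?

x_4 is basic (row 3); its value is the RHS of that row, 2.

2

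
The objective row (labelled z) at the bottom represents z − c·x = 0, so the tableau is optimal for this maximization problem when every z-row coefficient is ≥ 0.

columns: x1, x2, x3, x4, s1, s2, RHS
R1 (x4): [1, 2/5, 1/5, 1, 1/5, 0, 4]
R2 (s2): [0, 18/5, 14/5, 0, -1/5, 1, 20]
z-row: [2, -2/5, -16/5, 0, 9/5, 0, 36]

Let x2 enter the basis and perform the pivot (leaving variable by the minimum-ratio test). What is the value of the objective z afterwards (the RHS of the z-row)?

Ratio test on column x2 — row 1: 4/(2/5) = 10; row 2: 20/(18/5) = 50/9. Minimum is 50/9 at row 2 (s2 leaves); pivot element 18/5.
Pivot on row 2; the z-row RHS becomes 36 − (-2/5)·(50/9) = 344/9.

344/9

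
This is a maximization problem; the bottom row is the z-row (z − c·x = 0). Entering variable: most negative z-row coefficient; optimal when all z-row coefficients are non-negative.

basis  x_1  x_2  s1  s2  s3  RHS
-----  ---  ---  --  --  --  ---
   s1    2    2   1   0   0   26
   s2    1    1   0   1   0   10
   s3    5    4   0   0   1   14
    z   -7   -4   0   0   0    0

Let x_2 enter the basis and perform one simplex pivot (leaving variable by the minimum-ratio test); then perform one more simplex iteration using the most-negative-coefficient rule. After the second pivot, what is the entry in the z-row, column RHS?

98/5

Ratio test on column x_2 — row 1: 26/2 = 13; row 2: 10/1 = 10; row 3: 14/4 = 7/2. Minimum is 7/2 at row 3 (s3 leaves); pivot element 4.
Divide row 3 by 4; eliminate column x_2 from the other rows.
Second iteration: most negative z-row entry is -2 in column x_1, so x_1 enters.
Ratio test on column x_1 — row 1: entry -1/2 ≤ 0; row 2: entry -1/4 ≤ 0; row 3: (7/2)/(5/4) = 14/5. Minimum is 14/5 at row 3 (x_2 leaves); pivot element 5/4.
Divide row 3 by 5/4; eliminate column x_1 from the other rows.
After both pivots, the entry at the z-row, column RHS is 98/5.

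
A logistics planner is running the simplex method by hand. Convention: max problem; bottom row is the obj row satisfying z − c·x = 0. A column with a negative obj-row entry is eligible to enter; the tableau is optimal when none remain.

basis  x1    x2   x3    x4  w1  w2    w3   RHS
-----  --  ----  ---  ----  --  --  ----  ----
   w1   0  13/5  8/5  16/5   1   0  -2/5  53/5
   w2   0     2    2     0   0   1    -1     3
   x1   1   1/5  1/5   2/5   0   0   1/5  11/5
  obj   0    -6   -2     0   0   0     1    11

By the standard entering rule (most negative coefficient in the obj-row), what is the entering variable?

Negative obj-row entries: x2: -6, x3: -2.
The most negative is -6 in column x2, so x2 enters.

x2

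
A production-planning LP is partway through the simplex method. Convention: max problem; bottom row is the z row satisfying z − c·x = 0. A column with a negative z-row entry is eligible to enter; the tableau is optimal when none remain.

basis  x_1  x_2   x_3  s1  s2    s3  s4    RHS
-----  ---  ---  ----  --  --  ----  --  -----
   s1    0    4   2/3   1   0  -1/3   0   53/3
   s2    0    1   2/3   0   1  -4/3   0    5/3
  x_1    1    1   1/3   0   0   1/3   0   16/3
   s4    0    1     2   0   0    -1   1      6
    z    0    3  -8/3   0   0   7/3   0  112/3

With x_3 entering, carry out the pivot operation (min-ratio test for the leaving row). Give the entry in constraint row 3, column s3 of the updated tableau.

Ratio test on column x_3 — row 1: (53/3)/(2/3) = 53/2; row 2: (5/3)/(2/3) = 5/2; row 3: (16/3)/(1/3) = 16; row 4: 6/2 = 3. Minimum is 5/2 at row 2 (s2 leaves); pivot element 2/3.
Divide row 2 by 2/3; eliminate column x_3 from the other rows.
Row 3 update in column s3: 1/3 − (1/3)·(-2) = 1.

1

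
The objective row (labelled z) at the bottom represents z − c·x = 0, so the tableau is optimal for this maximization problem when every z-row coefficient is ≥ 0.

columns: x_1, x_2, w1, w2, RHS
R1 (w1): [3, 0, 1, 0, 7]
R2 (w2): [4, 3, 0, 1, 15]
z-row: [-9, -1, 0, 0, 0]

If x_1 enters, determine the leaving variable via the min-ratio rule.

Column x_1 entries and ratios — w1: 7/3 = 7/3; w2: 15/4 = 15/4.
Smallest ratio is 7/3 in the row of w1, so w1 leaves.

w1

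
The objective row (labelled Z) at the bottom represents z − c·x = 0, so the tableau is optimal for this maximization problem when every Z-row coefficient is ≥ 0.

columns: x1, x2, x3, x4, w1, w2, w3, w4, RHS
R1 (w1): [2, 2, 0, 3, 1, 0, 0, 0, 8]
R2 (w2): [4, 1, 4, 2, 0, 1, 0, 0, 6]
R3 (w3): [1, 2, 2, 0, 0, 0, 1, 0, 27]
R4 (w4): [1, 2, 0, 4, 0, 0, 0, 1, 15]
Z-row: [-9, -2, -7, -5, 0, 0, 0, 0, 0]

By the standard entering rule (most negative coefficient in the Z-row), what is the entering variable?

x1

Negative Z-row entries: x1: -9, x2: -2, x3: -7, x4: -5.
The most negative is -9 in column x1, so x1 enters.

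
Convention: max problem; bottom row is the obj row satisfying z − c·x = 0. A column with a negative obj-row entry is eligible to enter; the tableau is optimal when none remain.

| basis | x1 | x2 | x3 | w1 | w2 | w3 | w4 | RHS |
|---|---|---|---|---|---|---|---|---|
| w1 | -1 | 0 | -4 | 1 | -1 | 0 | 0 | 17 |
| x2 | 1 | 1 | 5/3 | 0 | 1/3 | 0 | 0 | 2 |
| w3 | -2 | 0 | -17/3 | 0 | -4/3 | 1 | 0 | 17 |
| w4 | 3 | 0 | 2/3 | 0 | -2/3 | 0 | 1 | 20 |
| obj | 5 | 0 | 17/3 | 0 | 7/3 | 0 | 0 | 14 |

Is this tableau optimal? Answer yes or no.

Every obj-row coefficient is ≥ 0, so the tableau is optimal.

yes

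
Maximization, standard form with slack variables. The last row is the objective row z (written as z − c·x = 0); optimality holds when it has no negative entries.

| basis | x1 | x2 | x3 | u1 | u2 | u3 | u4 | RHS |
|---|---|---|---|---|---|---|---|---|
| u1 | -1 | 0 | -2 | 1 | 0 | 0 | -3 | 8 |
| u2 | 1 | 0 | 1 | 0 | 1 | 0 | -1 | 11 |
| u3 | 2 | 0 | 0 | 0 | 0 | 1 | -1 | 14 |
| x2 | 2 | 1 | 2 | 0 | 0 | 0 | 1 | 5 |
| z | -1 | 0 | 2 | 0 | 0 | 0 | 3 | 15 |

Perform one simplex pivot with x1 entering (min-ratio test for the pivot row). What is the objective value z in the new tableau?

35/2

Ratio test on column x1 — row 1: entry -1 ≤ 0; row 2: 11/1 = 11; row 3: 14/2 = 7; row 4: 5/2 = 5/2. Minimum is 5/2 at row 4 (x2 leaves); pivot element 2.
Pivot on row 4; the z-row RHS becomes 15 − (-1)·(5/2) = 35/2.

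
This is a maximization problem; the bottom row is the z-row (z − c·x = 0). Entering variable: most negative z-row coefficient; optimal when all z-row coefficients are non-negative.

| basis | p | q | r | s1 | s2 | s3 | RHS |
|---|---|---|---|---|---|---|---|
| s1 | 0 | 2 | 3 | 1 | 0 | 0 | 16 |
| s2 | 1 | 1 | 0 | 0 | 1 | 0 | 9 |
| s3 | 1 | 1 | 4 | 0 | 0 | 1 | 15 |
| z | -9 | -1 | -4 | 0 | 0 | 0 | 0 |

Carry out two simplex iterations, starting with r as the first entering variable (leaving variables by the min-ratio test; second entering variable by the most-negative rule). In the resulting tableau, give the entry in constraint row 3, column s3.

1/4

Ratio test on column r — row 1: 16/3 = 16/3; row 2: entry 0 ≤ 0; row 3: 15/4 = 15/4. Minimum is 15/4 at row 3 (s3 leaves); pivot element 4.
Divide row 3 by 4; eliminate column r from the other rows.
Second iteration: most negative z-row entry is -8 in column p, so p enters.
Ratio test on column p — row 1: entry -3/4 ≤ 0; row 2: 9/1 = 9; row 3: (15/4)/(1/4) = 15. Minimum is 9 at row 2 (s2 leaves); pivot element 1.
Divide row 2 by 1; eliminate column p from the other rows.
After both pivots, the entry at constraint row 3, column s3 is 1/4.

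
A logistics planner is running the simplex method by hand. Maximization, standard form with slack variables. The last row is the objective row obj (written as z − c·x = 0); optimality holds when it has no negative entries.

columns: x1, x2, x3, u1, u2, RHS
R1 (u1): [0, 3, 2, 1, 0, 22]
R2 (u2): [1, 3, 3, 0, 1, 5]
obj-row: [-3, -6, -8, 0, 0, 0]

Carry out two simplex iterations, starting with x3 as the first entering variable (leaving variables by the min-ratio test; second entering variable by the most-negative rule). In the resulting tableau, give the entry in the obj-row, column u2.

3

Ratio test on column x3 — row 1: 22/2 = 11; row 2: 5/3 = 5/3. Minimum is 5/3 at row 2 (u2 leaves); pivot element 3.
Divide row 2 by 3; eliminate column x3 from the other rows.
Second iteration: most negative obj-row entry is -1/3 in column x1, so x1 enters.
Ratio test on column x1 — row 1: entry -2/3 ≤ 0; row 2: (5/3)/(1/3) = 5. Minimum is 5 at row 2 (x3 leaves); pivot element 1/3.
Divide row 2 by 1/3; eliminate column x1 from the other rows.
After both pivots, the entry at the obj-row, column u2 is 3.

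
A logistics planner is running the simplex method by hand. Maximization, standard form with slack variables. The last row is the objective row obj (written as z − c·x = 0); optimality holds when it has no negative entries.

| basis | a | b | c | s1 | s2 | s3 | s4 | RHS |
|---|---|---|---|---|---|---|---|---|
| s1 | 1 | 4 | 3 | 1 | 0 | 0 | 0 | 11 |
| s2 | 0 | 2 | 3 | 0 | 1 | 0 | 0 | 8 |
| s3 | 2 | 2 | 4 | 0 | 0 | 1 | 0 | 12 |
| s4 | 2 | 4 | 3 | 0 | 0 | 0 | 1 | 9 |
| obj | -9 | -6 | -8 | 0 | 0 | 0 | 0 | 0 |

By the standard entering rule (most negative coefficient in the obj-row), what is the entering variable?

a

Negative obj-row entries: a: -9, b: -6, c: -8.
The most negative is -9 in column a, so a enters.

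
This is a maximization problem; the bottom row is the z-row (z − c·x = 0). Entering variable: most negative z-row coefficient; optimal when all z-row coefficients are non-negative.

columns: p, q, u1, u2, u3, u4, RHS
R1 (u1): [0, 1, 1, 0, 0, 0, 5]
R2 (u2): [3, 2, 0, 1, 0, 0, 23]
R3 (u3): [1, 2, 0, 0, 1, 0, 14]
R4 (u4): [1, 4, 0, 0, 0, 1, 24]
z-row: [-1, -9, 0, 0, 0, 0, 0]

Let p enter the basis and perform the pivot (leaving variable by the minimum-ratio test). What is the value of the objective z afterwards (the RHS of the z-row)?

23/3

Ratio test on column p — row 1: entry 0 ≤ 0; row 2: 23/3 = 23/3; row 3: 14/1 = 14; row 4: 24/1 = 24. Minimum is 23/3 at row 2 (u2 leaves); pivot element 3.
Pivot on row 2; the z-row RHS becomes 0 − (-1)·(23/3) = 23/3.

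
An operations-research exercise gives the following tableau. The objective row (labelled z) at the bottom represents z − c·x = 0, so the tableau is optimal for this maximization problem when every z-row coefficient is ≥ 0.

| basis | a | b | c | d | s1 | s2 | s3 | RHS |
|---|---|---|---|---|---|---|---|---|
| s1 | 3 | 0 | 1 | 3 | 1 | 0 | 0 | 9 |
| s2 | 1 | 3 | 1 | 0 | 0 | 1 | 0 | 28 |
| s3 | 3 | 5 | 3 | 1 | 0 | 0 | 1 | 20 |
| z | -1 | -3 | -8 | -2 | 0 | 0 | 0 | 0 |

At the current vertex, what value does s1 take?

9

s1 is basic (row 1); its value is the RHS of that row, 9.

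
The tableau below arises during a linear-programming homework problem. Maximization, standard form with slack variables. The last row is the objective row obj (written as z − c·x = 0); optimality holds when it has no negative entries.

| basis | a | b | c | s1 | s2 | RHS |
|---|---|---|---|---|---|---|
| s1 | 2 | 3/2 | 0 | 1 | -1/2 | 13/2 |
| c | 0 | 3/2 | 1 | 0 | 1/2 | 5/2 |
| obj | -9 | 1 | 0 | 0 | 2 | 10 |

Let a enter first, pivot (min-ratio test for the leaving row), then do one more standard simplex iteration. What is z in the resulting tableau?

81/2

Ratio test on column a — row 1: (13/2)/2 = 13/4; row 2: entry 0 ≤ 0. Minimum is 13/4 at row 1 (s1 leaves); pivot element 2.
Pivot on row 1; the obj-row RHS becomes 10 − (-9)·(13/4) = 157/4.
Next entering variable (most negative obj-row entry -1/4): s2.
Ratio test on column s2 — row 1: entry -1/4 ≤ 0; row 2: (5/2)/(1/2) = 5. Minimum is 5 at row 2 (c leaves); pivot element 1/2.
After the second pivot the obj-row RHS is 157/4 − (-1/4)·5 = 81/2.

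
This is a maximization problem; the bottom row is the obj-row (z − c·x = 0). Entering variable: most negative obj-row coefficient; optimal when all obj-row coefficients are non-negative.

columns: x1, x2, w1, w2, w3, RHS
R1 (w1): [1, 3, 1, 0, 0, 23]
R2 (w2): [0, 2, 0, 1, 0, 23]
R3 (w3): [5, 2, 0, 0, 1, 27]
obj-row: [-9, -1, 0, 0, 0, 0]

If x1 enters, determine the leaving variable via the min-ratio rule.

Column x1 entries and ratios — w1: 23/1 = 23; w2: 0 ≤ 0, skip; w3: 27/5 = 27/5.
Smallest ratio is 27/5 in the row of w3, so w3 leaves.

w3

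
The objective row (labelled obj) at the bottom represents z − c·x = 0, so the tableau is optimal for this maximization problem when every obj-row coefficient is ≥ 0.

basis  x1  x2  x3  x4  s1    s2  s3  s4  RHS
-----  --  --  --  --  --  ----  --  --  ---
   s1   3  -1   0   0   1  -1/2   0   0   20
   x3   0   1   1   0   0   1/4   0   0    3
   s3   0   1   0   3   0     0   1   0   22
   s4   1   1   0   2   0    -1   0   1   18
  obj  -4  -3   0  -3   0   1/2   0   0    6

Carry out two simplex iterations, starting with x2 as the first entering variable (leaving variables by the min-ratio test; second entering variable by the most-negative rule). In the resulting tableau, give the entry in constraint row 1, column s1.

1/3

Ratio test on column x2 — row 1: entry -1 ≤ 0; row 2: 3/1 = 3; row 3: 22/1 = 22; row 4: 18/1 = 18. Minimum is 3 at row 2 (x3 leaves); pivot element 1.
Divide row 2 by 1; eliminate column x2 from the other rows.
Second iteration: most negative obj-row entry is -4 in column x1, so x1 enters.
Ratio test on column x1 — row 1: 23/3 = 23/3; row 2: entry 0 ≤ 0; row 3: entry 0 ≤ 0; row 4: 15/1 = 15. Minimum is 23/3 at row 1 (s1 leaves); pivot element 3.
Divide row 1 by 3; eliminate column x1 from the other rows.
After both pivots, the entry at constraint row 1, column s1 is 1/3.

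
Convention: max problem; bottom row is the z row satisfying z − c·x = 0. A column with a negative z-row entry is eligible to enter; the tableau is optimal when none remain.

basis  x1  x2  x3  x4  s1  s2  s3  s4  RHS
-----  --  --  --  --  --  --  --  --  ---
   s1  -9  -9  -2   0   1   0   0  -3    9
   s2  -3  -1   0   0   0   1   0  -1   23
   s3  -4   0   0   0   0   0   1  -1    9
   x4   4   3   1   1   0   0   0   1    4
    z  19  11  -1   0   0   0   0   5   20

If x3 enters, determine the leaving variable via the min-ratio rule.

x4

Column x3 entries and ratios — s1: -2 ≤ 0, skip; s2: 0 ≤ 0, skip; s3: 0 ≤ 0, skip; x4: 4/1 = 4.
Smallest ratio is 4 in the row of x4, so x4 leaves.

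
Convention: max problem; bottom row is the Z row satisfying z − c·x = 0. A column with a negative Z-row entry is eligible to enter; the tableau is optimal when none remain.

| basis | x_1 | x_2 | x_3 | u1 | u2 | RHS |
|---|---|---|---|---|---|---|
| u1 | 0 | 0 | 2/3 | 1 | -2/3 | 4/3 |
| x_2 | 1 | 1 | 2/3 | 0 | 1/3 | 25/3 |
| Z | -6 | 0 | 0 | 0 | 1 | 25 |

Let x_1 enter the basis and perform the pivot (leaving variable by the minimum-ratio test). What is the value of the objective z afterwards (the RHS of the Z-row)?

Ratio test on column x_1 — row 1: entry 0 ≤ 0; row 2: (25/3)/1 = 25/3. Minimum is 25/3 at row 2 (x_2 leaves); pivot element 1.
Pivot on row 2; the Z-row RHS becomes 25 − (-6)·(25/3) = 75.

75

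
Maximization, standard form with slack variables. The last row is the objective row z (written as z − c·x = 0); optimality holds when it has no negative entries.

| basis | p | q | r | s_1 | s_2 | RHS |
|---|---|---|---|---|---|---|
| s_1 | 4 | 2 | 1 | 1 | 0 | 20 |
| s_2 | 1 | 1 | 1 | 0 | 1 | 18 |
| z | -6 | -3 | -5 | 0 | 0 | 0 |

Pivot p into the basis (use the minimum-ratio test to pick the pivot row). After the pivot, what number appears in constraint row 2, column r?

3/4

Ratio test on column p — row 1: 20/4 = 5; row 2: 18/1 = 18. Minimum is 5 at row 1 (s_1 leaves); pivot element 4.
Divide row 1 by 4; eliminate column p from the other rows.
Row 2 update in column r: 1 − 1·(1/4) = 3/4.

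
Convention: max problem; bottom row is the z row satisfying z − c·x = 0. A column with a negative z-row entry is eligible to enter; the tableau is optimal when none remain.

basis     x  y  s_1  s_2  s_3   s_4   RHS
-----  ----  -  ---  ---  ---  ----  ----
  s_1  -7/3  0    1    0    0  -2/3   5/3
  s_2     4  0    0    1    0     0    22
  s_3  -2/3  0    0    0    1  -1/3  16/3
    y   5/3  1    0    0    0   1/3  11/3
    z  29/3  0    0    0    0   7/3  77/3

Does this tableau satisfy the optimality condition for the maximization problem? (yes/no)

yes

Every z-row coefficient is ≥ 0, so the tableau is optimal.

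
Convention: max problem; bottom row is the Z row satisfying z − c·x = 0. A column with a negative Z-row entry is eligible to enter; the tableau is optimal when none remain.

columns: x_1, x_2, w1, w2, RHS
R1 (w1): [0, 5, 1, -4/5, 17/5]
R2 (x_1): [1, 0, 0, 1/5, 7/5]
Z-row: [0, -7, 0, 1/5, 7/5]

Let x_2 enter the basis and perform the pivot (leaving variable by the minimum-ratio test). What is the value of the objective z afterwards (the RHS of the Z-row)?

154/25

Ratio test on column x_2 — row 1: (17/5)/5 = 17/25; row 2: entry 0 ≤ 0. Minimum is 17/25 at row 1 (w1 leaves); pivot element 5.
Pivot on row 1; the Z-row RHS becomes 7/5 − (-7)·(17/25) = 154/25.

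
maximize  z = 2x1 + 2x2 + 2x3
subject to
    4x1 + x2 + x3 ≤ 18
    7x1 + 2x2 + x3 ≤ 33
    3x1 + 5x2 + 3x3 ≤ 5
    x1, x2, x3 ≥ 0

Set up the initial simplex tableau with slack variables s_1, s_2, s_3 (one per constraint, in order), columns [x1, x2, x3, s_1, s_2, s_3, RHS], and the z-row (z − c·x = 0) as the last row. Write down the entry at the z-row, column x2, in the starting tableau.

-2

The z-row carries the negated objective coefficients: the x2 entry is -2.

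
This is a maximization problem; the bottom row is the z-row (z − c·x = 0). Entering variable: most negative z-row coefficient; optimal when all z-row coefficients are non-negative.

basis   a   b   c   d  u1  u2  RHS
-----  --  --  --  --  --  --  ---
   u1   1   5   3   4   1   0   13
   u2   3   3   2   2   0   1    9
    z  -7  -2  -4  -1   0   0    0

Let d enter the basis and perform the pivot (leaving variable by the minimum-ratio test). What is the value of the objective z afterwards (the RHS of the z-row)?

Ratio test on column d — row 1: 13/4 = 13/4; row 2: 9/2 = 9/2. Minimum is 13/4 at row 1 (u1 leaves); pivot element 4.
Pivot on row 1; the z-row RHS becomes 0 − (-1)·(13/4) = 13/4.

13/4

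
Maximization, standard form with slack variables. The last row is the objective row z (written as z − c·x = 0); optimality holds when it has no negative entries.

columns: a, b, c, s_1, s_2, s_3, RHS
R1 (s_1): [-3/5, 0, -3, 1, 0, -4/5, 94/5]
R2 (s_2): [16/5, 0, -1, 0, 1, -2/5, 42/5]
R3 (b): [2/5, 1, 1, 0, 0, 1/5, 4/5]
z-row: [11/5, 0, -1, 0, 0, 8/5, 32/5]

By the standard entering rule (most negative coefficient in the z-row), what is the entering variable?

Negative z-row entries: c: -1.
The most negative is -1 in column c, so c enters.

c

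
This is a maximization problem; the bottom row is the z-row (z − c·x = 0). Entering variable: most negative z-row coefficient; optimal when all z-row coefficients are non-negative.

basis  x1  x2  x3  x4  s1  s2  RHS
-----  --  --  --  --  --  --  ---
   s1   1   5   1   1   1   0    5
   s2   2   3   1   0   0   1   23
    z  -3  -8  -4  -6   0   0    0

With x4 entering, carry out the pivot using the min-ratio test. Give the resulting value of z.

Ratio test on column x4 — row 1: 5/1 = 5; row 2: entry 0 ≤ 0. Minimum is 5 at row 1 (s1 leaves); pivot element 1.
Pivot on row 1; the z-row RHS becomes 0 − (-6)·5 = 30.

30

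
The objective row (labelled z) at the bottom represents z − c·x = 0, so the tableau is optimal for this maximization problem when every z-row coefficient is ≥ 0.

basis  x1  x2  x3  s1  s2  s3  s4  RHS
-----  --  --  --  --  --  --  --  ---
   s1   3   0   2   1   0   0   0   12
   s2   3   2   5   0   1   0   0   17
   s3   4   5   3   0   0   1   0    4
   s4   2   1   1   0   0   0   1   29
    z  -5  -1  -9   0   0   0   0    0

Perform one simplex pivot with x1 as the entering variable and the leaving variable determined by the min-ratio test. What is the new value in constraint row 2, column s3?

-3/4

Ratio test on column x1 — row 1: 12/3 = 4; row 2: 17/3 = 17/3; row 3: 4/4 = 1; row 4: 29/2 = 29/2. Minimum is 1 at row 3 (s3 leaves); pivot element 4.
Divide row 3 by 4; eliminate column x1 from the other rows.
Row 2 update in column s3: 0 − 3·(1/4) = -3/4.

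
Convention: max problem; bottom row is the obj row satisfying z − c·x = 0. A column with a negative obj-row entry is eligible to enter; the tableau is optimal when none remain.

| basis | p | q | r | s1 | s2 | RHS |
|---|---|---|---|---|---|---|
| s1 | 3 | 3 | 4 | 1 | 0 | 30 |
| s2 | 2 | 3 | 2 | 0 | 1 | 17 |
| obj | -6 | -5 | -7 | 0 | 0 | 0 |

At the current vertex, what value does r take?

0

r is not in the basis, so in the current basic feasible solution r = 0.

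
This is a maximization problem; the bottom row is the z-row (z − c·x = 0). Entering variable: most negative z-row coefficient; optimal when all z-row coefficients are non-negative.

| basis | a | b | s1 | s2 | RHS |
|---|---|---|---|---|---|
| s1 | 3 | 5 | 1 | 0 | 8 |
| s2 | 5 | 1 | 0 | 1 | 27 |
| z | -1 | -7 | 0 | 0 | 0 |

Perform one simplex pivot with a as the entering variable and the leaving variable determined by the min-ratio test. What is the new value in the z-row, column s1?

1/3

Ratio test on column a — row 1: 8/3 = 8/3; row 2: 27/5 = 27/5. Minimum is 8/3 at row 1 (s1 leaves); pivot element 3.
Divide row 1 by 3; eliminate column a from the other rows.
z-row update in column s1: 0 − (-1)·(1/3) = 1/3.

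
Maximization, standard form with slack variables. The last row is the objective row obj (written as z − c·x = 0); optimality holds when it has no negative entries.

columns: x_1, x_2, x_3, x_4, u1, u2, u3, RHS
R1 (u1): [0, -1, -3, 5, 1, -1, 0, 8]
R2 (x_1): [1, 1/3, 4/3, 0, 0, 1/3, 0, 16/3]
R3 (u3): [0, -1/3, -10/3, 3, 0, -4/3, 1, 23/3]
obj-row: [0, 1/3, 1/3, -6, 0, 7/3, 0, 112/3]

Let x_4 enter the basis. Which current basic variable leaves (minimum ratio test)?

Column x_4 entries and ratios — u1: 8/5 = 8/5; x_1: 0 ≤ 0, skip; u3: (23/3)/3 = 23/9.
Smallest ratio is 8/5 in the row of u1, so u1 leaves.

u1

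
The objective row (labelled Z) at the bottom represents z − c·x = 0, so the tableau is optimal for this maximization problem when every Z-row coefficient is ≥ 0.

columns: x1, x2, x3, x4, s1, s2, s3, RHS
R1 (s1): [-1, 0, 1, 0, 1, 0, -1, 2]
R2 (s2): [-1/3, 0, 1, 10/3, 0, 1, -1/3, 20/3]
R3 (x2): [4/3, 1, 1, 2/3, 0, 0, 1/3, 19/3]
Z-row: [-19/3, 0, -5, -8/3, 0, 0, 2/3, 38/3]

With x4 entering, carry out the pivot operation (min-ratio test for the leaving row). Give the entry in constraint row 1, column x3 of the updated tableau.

Ratio test on column x4 — row 1: entry 0 ≤ 0; row 2: (20/3)/(10/3) = 2; row 3: (19/3)/(2/3) = 19/2. Minimum is 2 at row 2 (s2 leaves); pivot element 10/3.
Divide row 2 by 10/3; eliminate column x4 from the other rows.
Row 1 update in column x3: 1 − 0·(3/10) = 1.

1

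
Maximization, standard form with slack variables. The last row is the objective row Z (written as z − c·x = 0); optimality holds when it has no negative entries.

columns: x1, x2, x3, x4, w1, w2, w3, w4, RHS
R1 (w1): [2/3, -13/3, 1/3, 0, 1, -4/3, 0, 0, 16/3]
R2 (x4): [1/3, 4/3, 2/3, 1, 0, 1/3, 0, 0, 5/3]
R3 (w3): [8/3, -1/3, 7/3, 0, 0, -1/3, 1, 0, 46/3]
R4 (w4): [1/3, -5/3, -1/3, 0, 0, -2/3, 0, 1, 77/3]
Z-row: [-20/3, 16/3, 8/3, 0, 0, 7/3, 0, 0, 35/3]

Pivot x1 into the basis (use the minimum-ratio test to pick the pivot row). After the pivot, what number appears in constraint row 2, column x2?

4

Ratio test on column x1 — row 1: (16/3)/(2/3) = 8; row 2: (5/3)/(1/3) = 5; row 3: (46/3)/(8/3) = 23/4; row 4: (77/3)/(1/3) = 77. Minimum is 5 at row 2 (x4 leaves); pivot element 1/3.
Divide row 2 by 1/3; eliminate column x1 from the other rows.
In the new row 2, the x2 entry is the old entry divided by the pivot: (4/3)/(1/3) = 4.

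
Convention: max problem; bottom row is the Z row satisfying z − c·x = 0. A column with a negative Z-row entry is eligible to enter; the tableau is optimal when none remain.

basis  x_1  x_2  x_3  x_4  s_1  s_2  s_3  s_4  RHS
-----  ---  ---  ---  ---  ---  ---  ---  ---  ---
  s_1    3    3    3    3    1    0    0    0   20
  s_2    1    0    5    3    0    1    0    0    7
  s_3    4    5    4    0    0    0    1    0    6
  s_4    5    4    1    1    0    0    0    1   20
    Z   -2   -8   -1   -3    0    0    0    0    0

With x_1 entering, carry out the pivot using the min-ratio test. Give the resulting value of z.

Ratio test on column x_1 — row 1: 20/3 = 20/3; row 2: 7/1 = 7; row 3: 6/4 = 3/2; row 4: 20/5 = 4. Minimum is 3/2 at row 3 (s_3 leaves); pivot element 4.
Pivot on row 3; the Z-row RHS becomes 0 − (-2)·(3/2) = 3.

3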